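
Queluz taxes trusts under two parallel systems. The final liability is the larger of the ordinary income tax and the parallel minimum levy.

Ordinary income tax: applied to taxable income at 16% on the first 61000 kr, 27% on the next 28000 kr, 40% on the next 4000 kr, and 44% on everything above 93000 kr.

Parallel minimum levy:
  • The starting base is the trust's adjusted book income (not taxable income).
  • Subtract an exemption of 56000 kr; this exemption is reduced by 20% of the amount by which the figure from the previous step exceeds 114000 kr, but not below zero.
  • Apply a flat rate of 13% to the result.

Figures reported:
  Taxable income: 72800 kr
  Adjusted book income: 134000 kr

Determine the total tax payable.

Ordinary income tax:
  61000 kr × 16% = 9760 kr
  11800 kr × 27% = 3186 kr
  → 12946 kr

Parallel minimum levy:
  Base (adjusted book income): 134000 kr
  Exemption: 56000 kr − 20% × (134000 kr − 114000 kr) = 56000 kr − 4000 kr = 52000 kr
  Base: 134000 kr − 52000 kr = 82000 kr
  82000 kr × 13% = 10660 kr

12946 kr > 10660 kr, so the ordinary income tax governs.

12946 kr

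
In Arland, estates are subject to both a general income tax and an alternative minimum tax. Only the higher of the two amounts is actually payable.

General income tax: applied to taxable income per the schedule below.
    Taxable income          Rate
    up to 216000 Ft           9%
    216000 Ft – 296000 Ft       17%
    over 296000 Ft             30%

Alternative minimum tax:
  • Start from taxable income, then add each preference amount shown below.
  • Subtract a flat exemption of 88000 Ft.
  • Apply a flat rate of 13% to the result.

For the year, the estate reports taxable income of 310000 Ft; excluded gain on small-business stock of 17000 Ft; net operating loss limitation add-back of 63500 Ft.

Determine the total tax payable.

39325 Ft

General income tax:
  216000 Ft × 9% = 19440 Ft
  80000 Ft × 17% = 13600 Ft
  14000 Ft × 30% = 4200 Ft
  → 37240 Ft

Alternative minimum tax:
  Adjusted income: 310000 Ft + 17000 Ft + 63500 Ft = 390500 Ft
  Less exemption 88000 Ft → base 302500 Ft
  302500 Ft × 13% = 39325 Ft

39325 Ft > 37240 Ft, so the alternative minimum tax is the binding amount.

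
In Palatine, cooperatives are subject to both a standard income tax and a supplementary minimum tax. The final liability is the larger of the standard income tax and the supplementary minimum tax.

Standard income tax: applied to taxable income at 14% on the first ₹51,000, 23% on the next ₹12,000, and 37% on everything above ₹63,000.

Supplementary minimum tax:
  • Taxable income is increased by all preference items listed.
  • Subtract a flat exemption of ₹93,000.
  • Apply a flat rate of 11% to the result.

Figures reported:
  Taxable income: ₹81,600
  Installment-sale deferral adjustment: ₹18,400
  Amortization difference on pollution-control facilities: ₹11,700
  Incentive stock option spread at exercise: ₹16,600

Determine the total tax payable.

Standard income tax:
  ₹51,000 × 14% = ₹7,140
  ₹12,000 × 23% = ₹2,760
  ₹18,600 × 37% = ₹6,882
  → ₹16,782

Supplementary minimum tax:
  Adjusted income: ₹81,600 + ₹18,400 + ₹11,700 + ₹16,600 = ₹128,300
  Less exemption ₹93,000 → base ₹35,300
  ₹35,300 × 11% = ₹3,883

₹16,782 > ₹3,883, so the standard income tax governs.

₹16,782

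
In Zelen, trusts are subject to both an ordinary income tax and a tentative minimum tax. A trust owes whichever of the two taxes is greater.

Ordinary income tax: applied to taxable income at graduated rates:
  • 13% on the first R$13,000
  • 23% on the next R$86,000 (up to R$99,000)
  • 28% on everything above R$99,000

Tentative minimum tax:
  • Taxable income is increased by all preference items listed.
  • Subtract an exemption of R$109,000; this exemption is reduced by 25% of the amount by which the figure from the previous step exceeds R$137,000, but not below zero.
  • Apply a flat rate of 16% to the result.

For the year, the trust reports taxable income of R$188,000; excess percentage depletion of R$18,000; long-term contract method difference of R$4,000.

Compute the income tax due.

R$46,390

Ordinary income tax:
  R$13,000 × 13% = R$1,690
  R$86,000 × 23% = R$19,780
  R$89,000 × 28% = R$24,920
  → R$46,390

Tentative minimum tax:
  Adjusted income: R$188,000 + R$18,000 + R$4,000 = R$210,000
  Exemption: R$109,000 − 25% × (R$210,000 − R$137,000) = R$109,000 − R$18,250 = R$90,750
  Base: R$210,000 − R$90,750 = R$119,250
  R$119,250 × 16% = R$19,080

R$46,390 > R$19,080, so the ordinary income tax governs.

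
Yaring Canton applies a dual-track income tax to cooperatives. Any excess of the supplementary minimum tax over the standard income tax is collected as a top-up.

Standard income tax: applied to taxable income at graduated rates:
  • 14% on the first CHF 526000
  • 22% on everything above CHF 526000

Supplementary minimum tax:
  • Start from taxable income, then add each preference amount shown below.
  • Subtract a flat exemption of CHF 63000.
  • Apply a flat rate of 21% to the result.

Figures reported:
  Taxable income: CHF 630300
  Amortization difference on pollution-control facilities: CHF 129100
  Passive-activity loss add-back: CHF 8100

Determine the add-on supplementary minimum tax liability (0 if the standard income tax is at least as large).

Standard income tax:
  CHF 526000 × 14% = CHF 73640
  CHF 104300 × 22% = CHF 22946
  → CHF 96586

Supplementary minimum tax:
  Adjusted income: CHF 630300 + CHF 129100 + CHF 8100 = CHF 767500
  Less exemption CHF 63000 → base CHF 704500
  CHF 704500 × 21% = CHF 147945

Excess of supplementary minimum tax over standard income tax: CHF 147945 − CHF 96586 = CHF 51359.

CHF 51359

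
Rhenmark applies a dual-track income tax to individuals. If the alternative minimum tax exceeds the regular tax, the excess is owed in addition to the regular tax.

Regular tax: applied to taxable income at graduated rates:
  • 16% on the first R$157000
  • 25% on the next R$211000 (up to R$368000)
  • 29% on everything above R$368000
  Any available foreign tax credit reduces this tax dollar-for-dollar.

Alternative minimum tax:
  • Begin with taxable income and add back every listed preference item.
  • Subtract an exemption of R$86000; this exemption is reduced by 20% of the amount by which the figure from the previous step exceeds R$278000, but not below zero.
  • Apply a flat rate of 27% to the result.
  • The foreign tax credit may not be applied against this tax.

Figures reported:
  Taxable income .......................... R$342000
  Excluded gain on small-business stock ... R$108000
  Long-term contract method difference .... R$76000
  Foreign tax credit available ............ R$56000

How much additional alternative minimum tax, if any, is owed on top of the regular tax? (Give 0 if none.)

Alternative minimum tax:
  Adjusted income: R$342000 + R$108000 + R$76000 = R$526000
  Exemption: R$86000 − 20% × (R$526000 − R$278000) = R$86000 − R$49600 = R$36400
  Base: R$526000 − R$36400 = R$489600
  R$489600 × 27% = R$132192

Regular tax:
  R$157000 × 16% = R$25120
  R$185000 × 25% = R$46250
  → R$71370
  Less foreign tax credit R$56000 → R$15370

Excess of alternative minimum tax over regular tax: R$132192 − R$15370 = R$116822.

R$116822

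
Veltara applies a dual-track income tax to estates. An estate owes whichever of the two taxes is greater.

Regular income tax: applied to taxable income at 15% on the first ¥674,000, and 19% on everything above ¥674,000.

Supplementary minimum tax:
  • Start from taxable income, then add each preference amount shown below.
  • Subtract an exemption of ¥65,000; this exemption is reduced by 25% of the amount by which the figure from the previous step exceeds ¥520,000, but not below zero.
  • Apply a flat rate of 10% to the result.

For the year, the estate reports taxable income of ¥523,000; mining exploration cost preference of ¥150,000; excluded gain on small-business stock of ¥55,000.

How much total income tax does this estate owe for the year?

¥78,450

Supplementary minimum tax:
  Adjusted income: ¥523,000 + ¥150,000 + ¥55,000 = ¥728,000
  Exemption: ¥65,000 − 25% × (¥728,000 − ¥520,000) = ¥65,000 − ¥52,000 = ¥13,000
  Base: ¥728,000 − ¥13,000 = ¥715,000
  ¥715,000 × 10% = ¥71,500

Regular income tax:
  ¥523,000 × 15% = ¥78,450

¥78,450 > ¥71,500, so the regular income tax governs.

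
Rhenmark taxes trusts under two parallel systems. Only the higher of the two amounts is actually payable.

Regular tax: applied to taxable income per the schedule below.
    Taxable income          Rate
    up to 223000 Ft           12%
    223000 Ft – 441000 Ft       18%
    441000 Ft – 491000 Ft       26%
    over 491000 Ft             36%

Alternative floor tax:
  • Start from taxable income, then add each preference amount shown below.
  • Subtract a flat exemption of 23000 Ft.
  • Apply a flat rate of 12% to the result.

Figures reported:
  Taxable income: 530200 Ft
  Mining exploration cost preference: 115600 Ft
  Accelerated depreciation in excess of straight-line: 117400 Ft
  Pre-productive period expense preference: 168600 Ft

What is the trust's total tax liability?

Regular tax:
  223000 Ft × 12% = 26760 Ft
  218000 Ft × 18% = 39240 Ft
  50000 Ft × 26% = 13000 Ft
  39200 Ft × 36% = 14112 Ft
  → 93112 Ft

Alternative floor tax:
  Adjusted income: 530200 Ft + 115600 Ft + 117400 Ft + 168600 Ft = 931800 Ft
  Less exemption 23000 Ft → base 908800 Ft
  908800 Ft × 12% = 109056 Ft

109056 Ft > 93112 Ft, so the alternative floor tax is the binding amount.

109056 Ft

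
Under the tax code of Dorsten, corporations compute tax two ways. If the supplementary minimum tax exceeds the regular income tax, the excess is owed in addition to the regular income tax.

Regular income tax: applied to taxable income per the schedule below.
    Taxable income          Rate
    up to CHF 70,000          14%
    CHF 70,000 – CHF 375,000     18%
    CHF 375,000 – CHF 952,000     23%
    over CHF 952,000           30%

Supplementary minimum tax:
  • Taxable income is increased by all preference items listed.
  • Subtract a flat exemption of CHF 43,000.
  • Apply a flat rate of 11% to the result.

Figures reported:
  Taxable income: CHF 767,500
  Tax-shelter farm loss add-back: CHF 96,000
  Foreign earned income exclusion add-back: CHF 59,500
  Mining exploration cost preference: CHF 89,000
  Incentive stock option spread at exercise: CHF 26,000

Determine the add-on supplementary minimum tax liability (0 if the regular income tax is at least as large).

Regular income tax:
  CHF 70,000 × 14% = CHF 9,800
  CHF 305,000 × 18% = CHF 54,900
  CHF 392,500 × 23% = CHF 90,275
  → CHF 154,975

Supplementary minimum tax:
  Adjusted income: CHF 767,500 + CHF 96,000 + CHF 59,500 + CHF 89,000 + CHF 26,000 = CHF 1,038,000
  Less exemption CHF 43,000 → base CHF 995,000
  CHF 995,000 × 11% = CHF 109,450

CHF 109,450 ≤ CHF 154,975, so no add-on is due.

CHF 0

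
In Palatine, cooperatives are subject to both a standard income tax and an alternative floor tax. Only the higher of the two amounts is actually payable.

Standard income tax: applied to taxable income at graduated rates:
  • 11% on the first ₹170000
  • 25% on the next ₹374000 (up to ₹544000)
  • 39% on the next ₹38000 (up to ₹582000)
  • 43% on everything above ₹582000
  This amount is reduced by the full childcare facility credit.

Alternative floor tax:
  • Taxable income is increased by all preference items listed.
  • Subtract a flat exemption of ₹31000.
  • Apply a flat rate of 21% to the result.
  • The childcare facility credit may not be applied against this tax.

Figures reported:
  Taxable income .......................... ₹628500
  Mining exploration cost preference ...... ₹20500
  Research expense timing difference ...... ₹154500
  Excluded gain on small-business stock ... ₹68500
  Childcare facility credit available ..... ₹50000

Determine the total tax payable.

Standard income tax:
  ₹170000 × 11% = ₹18700
  ₹374000 × 25% = ₹93500
  ₹38000 × 39% = ₹14820
  ₹46500 × 43% = ₹19995
  → ₹147015
  Less childcare facility credit ₹50000 → ₹97015

Alternative floor tax:
  Adjusted income: ₹628500 + ₹20500 + ₹154500 + ₹68500 = ₹872000
  Less exemption ₹31000 → base ₹841000
  ₹841000 × 21% = ₹176610

₹176610 > ₹97015, so the alternative floor tax is the binding amount.

₹176610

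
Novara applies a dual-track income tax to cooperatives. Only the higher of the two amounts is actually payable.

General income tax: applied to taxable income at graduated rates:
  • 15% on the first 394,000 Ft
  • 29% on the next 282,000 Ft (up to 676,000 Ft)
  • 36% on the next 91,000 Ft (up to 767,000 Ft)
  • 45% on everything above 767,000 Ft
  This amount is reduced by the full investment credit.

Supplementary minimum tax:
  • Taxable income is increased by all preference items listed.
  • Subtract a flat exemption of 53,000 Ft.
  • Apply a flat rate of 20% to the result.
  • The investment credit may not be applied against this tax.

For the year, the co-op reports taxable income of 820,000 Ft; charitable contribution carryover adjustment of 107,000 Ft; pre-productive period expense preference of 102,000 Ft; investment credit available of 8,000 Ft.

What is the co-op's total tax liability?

195,200 Ft

General income tax:
  394,000 Ft × 15% = 59,100 Ft
  282,000 Ft × 29% = 81,780 Ft
  91,000 Ft × 36% = 32,760 Ft
  53,000 Ft × 45% = 23,850 Ft
  → 197,490 Ft
  Less investment credit 8,000 Ft → 189,490 Ft

Supplementary minimum tax:
  Adjusted income: 820,000 Ft + 107,000 Ft + 102,000 Ft = 1,029,000 Ft
  Less exemption 53,000 Ft → base 976,000 Ft
  976,000 Ft × 20% = 195,200 Ft

195,200 Ft > 189,490 Ft, so the supplementary minimum tax is the binding amount.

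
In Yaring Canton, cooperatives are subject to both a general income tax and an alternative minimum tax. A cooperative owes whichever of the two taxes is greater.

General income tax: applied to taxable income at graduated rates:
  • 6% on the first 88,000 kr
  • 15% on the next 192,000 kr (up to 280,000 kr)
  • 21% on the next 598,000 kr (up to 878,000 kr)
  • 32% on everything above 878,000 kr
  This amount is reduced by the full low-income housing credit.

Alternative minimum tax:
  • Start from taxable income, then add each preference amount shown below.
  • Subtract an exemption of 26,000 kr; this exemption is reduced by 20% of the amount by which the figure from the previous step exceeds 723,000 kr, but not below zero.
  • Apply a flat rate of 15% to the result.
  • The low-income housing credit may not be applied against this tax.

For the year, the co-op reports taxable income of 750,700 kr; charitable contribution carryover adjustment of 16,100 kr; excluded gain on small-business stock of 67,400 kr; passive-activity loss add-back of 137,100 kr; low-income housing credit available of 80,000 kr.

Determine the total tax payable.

145,695 kr

General income tax:
  88,000 kr × 6% = 5,280 kr
  192,000 kr × 15% = 28,800 kr
  470,700 kr × 21% = 98,847 kr
  → 132,927 kr
  Less low-income housing credit 80,000 kr → 52,927 kr

Alternative minimum tax:
  Adjusted income: 750,700 kr + 16,100 kr + 67,400 kr + 137,100 kr = 971,300 kr
  Exemption: 20% × (971,300 kr − 723,000 kr) = 49,660 kr ≥ 26,000 kr, so the exemption is fully phased out
  Base: 971,300 kr − 0 kr = 971,300 kr
  971,300 kr × 15% = 145,695 kr

145,695 kr > 52,927 kr, so the alternative minimum tax is the binding amount.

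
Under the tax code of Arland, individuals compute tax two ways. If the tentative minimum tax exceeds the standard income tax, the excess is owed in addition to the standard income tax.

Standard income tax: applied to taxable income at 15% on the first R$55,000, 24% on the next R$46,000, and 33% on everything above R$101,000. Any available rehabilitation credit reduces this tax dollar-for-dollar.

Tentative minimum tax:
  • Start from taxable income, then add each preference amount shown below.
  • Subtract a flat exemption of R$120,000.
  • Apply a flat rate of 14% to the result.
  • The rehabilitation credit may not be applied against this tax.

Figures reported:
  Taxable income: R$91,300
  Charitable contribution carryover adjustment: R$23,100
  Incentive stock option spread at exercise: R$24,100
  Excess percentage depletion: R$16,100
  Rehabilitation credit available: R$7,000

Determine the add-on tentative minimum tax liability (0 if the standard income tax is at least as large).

R$0

Standard income tax:
  R$55,000 × 15% = R$8,250
  R$36,300 × 24% = R$8,712
  → R$16,962
  Less rehabilitation credit R$7,000 → R$9,962

Tentative minimum tax:
  Adjusted income: R$91,300 + R$23,100 + R$24,100 + R$16,100 = R$154,600
  Less exemption R$120,000 → base R$34,600
  R$34,600 × 14% = R$4,844

R$4,844 ≤ R$9,962, so no add-on is due.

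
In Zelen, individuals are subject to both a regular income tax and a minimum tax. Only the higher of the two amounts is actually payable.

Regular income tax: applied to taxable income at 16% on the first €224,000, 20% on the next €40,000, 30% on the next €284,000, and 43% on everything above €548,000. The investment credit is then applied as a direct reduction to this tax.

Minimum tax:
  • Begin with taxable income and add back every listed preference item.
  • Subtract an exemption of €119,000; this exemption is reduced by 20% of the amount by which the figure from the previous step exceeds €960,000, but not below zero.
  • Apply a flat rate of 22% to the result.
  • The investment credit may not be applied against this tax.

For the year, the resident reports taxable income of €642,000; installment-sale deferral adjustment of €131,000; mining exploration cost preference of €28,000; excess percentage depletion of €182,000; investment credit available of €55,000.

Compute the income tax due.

€191,092

Minimum tax:
  Adjusted income: €642,000 + €131,000 + €28,000 + €182,000 = €983,000
  Exemption: €119,000 − 20% × (€983,000 − €960,000) = €119,000 − €4,600 = €114,400
  Base: €983,000 − €114,400 = €868,600
  €868,600 × 22% = €191,092

Regular income tax:
  €224,000 × 16% = €35,840
  €40,000 × 20% = €8,000
  €284,000 × 30% = €85,200
  €94,000 × 43% = €40,420
  → €169,460
  Less investment credit €55,000 → €114,460

€191,092 > €114,460, so the minimum tax is the binding amount.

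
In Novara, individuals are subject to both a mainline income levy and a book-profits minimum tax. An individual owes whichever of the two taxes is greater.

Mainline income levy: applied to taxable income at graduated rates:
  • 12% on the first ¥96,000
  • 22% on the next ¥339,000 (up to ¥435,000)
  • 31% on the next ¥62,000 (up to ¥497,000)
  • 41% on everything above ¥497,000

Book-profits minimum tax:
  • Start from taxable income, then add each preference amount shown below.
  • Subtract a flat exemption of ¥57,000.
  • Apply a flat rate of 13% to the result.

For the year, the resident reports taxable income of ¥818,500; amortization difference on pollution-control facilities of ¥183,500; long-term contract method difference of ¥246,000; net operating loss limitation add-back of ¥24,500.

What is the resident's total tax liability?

¥237,135

Book-profits minimum tax:
  Adjusted income: ¥818,500 + ¥183,500 + ¥246,000 + ¥24,500 = ¥1,272,500
  Less exemption ¥57,000 → base ¥1,215,500
  ¥1,215,500 × 13% = ¥158,015

Mainline income levy:
  ¥96,000 × 12% = ¥11,520
  ¥339,000 × 22% = ¥74,580
  ¥62,000 × 31% = ¥19,220
  ¥321,500 × 41% = ¥131,815
  → ¥237,135

¥237,135 > ¥158,015, so the mainline income levy governs.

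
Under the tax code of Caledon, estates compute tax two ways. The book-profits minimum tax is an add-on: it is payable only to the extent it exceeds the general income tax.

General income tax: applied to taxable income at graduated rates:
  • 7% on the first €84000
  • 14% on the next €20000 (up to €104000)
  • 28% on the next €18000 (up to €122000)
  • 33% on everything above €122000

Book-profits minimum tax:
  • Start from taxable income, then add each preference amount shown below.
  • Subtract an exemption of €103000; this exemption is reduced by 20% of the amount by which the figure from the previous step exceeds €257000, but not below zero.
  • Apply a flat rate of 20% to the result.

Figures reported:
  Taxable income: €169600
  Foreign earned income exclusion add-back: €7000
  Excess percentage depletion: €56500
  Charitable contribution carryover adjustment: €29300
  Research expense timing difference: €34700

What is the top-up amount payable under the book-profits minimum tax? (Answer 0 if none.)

General income tax:
  €84000 × 7% = €5880
  €20000 × 14% = €2800
  €18000 × 28% = €5040
  €47600 × 33% = €15708
  → €29428

Book-profits minimum tax:
  Adjusted income: €169600 + €7000 + €56500 + €29300 + €34700 = €297100
  Exemption: €103000 − 20% × (€297100 − €257000) = €103000 − €8020 = €94980
  Base: €297100 − €94980 = €202120
  €202120 × 20% = €40424

Excess of book-profits minimum tax over general income tax: €40424 − €29428 = €10996.

€10996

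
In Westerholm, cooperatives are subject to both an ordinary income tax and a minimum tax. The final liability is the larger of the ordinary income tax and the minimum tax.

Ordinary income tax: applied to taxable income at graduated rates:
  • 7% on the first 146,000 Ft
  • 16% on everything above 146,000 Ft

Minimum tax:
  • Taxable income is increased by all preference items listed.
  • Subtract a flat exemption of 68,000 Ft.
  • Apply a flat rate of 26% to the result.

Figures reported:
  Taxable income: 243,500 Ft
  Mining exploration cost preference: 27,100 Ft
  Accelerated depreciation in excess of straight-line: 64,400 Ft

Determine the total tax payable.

Ordinary income tax:
  146,000 Ft × 7% = 10,220 Ft
  97,500 Ft × 16% = 15,600 Ft
  → 25,820 Ft

Minimum tax:
  Adjusted income: 243,500 Ft + 27,100 Ft + 64,400 Ft = 335,000 Ft
  Less exemption 68,000 Ft → base 267,000 Ft
  267,000 Ft × 26% = 69,420 Ft

69,420 Ft > 25,820 Ft, so the minimum tax is the binding amount.

69,420 Ft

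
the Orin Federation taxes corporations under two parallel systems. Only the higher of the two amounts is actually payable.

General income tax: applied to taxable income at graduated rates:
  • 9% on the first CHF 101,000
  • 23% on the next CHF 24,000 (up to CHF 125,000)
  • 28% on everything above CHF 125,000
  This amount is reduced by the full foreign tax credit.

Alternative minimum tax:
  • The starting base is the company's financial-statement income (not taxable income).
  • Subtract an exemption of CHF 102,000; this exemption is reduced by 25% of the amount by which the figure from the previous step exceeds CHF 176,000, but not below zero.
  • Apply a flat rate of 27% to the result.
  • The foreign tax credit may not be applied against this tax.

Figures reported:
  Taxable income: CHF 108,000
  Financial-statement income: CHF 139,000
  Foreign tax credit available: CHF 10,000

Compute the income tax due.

Alternative minimum tax:
  Base (financial-statement income): CHF 139,000
  Exemption: CHF 139,000 ≤ CHF 176,000, so full CHF 102,000 applies
  Base: CHF 139,000 − CHF 102,000 = CHF 37,000
  CHF 37,000 × 27% = CHF 9,990

General income tax:
  CHF 101,000 × 9% = CHF 9,090
  CHF 7,000 × 23% = CHF 1,610
  → CHF 10,700
  Less foreign tax credit CHF 10,000 → CHF 700

CHF 9,990 > CHF 700, so the alternative minimum tax is the binding amount.

CHF 9,990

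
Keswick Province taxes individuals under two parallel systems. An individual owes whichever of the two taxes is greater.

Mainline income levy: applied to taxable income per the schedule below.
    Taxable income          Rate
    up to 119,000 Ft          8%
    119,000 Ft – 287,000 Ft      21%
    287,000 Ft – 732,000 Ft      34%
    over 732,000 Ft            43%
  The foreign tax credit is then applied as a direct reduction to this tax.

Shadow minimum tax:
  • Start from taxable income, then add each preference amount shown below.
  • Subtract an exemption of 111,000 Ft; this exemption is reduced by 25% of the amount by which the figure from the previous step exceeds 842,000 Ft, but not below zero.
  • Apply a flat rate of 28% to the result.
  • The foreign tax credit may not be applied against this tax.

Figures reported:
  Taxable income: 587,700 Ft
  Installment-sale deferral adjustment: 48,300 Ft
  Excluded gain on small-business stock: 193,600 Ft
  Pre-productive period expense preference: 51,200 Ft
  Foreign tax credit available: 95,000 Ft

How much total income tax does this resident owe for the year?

Mainline income levy:
  119,000 Ft × 8% = 9,520 Ft
  168,000 Ft × 21% = 35,280 Ft
  300,700 Ft × 34% = 102,238 Ft
  → 147,038 Ft
  Less foreign tax credit 95,000 Ft → 52,038 Ft

Shadow minimum tax:
  Adjusted income: 587,700 Ft + 48,300 Ft + 193,600 Ft + 51,200 Ft = 880,800 Ft
  Exemption: 111,000 Ft − 25% × (880,800 Ft − 842,000 Ft) = 111,000 Ft − 9,700 Ft = 101,300 Ft
  Base: 880,800 Ft − 101,300 Ft = 779,500 Ft
  779,500 Ft × 28% = 218,260 Ft

218,260 Ft > 52,038 Ft, so the shadow minimum tax is the binding amount.

218,260 Ft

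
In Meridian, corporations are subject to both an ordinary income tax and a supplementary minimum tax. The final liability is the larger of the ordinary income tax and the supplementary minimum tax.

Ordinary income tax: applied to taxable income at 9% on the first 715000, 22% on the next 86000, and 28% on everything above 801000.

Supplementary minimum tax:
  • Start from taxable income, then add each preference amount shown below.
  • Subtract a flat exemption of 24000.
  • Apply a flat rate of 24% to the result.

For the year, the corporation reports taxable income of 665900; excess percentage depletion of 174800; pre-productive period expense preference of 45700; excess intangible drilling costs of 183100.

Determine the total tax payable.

250920

Ordinary income tax:
  665900 × 9% = 59931

Supplementary minimum tax:
  Adjusted income: 665900 + 174800 + 45700 + 183100 = 1069500
  Less exemption 24000 → base 1045500
  1045500 × 24% = 250920

250920 > 59931, so the supplementary minimum tax is the binding amount.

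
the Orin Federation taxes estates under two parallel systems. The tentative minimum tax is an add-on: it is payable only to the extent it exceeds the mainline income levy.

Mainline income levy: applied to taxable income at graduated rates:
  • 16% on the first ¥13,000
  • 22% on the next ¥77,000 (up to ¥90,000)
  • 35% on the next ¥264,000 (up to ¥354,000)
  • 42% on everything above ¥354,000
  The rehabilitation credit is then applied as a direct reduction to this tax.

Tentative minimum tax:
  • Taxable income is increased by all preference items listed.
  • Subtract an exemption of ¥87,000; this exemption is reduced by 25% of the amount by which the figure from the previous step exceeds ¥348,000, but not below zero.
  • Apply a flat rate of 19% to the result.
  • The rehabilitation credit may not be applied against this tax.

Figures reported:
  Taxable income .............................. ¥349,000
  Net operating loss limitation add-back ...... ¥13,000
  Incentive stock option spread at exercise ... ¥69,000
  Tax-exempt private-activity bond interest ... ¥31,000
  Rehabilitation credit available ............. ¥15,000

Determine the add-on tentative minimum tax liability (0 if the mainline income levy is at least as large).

Tentative minimum tax:
  Adjusted income: ¥349,000 + ¥13,000 + ¥69,000 + ¥31,000 = ¥462,000
  Exemption: ¥87,000 − 25% × (¥462,000 − ¥348,000) = ¥87,000 − ¥28,500 = ¥58,500
  Base: ¥462,000 − ¥58,500 = ¥403,500
  ¥403,500 × 19% = ¥76,665

Mainline income levy:
  ¥13,000 × 16% = ¥2,080
  ¥77,000 × 22% = ¥16,940
  ¥259,000 × 35% = ¥90,650
  → ¥109,670
  Less rehabilitation credit ¥15,000 → ¥94,670

¥76,665 ≤ ¥94,670, so no add-on is due.

¥0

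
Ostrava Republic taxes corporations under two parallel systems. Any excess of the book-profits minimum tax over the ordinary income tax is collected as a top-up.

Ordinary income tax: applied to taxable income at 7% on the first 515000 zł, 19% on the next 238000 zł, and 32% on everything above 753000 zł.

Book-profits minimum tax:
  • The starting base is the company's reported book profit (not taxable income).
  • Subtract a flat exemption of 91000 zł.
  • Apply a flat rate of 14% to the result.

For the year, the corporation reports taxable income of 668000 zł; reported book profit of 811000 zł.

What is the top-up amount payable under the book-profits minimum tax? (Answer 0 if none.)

35680 zł

Ordinary income tax:
  515000 zł × 7% = 36050 zł
  153000 zł × 19% = 29070 zł
  → 65120 zł

Book-profits minimum tax:
  Base (reported book profit): 811000 zł
  Less exemption 91000 zł → base 720000 zł
  720000 zł × 14% = 100800 zł

Excess of book-profits minimum tax over ordinary income tax: 100800 zł − 65120 zł = 35680 zł.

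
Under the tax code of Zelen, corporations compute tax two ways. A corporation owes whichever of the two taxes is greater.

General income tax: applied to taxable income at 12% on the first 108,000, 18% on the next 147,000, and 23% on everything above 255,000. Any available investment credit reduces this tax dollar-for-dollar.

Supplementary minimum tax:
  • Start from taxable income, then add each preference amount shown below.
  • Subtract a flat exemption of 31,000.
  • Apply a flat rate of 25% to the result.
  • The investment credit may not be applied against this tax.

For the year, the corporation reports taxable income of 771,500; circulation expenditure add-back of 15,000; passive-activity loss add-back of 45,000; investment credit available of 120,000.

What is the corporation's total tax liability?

Supplementary minimum tax:
  Adjusted income: 771,500 + 15,000 + 45,000 = 831,500
  Less exemption 31,000 → base 800,500
  800,500 × 25% = 200,125

General income tax:
  108,000 × 12% = 12,960
  147,000 × 18% = 26,460
  516,500 × 23% = 118,795
  → 158,215
  Less investment credit 120,000 → 38,215

200,125 > 38,215, so the supplementary minimum tax is the binding amount.

200,125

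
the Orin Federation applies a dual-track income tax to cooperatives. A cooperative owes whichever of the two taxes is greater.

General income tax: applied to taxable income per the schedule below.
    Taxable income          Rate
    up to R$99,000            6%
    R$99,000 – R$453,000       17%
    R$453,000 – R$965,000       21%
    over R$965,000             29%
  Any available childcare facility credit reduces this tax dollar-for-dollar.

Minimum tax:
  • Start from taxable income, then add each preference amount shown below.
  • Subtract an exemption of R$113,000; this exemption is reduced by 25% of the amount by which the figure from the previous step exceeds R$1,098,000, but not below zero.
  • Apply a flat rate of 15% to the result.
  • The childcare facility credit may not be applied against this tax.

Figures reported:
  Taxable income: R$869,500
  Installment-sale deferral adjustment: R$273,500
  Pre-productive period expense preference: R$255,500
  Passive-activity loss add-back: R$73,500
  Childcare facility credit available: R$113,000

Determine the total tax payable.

R$217,875

General income tax:
  R$99,000 × 6% = R$5,940
  R$354,000 × 17% = R$60,180
  R$416,500 × 21% = R$87,465
  → R$153,585
  Less childcare facility credit R$113,000 → R$40,585

Minimum tax:
  Adjusted income: R$869,500 + R$273,500 + R$255,500 + R$73,500 = R$1,472,000
  Exemption: R$113,000 − 25% × (R$1,472,000 − R$1,098,000) = R$113,000 − R$93,500 = R$19,500
  Base: R$1,472,000 − R$19,500 = R$1,452,500
  R$1,452,500 × 15% = R$217,875

R$217,875 > R$40,585, so the minimum tax is the binding amount.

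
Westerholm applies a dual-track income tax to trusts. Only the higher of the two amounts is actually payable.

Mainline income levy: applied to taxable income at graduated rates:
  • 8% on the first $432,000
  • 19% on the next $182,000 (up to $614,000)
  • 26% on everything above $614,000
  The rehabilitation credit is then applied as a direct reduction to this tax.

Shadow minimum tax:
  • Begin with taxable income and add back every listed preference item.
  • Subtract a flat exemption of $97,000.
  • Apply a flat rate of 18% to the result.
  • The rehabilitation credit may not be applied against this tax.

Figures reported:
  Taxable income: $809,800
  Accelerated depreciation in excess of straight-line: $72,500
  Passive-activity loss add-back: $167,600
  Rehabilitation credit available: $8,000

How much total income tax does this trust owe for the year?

$171,522

Shadow minimum tax:
  Adjusted income: $809,800 + $72,500 + $167,600 = $1,049,900
  Less exemption $97,000 → base $952,900
  $952,900 × 18% = $171,522

Mainline income levy:
  $432,000 × 8% = $34,560
  $182,000 × 19% = $34,580
  $195,800 × 26% = $50,908
  → $120,048
  Less rehabilitation credit $8,000 → $112,048

$171,522 > $112,048, so the shadow minimum tax is the binding amount.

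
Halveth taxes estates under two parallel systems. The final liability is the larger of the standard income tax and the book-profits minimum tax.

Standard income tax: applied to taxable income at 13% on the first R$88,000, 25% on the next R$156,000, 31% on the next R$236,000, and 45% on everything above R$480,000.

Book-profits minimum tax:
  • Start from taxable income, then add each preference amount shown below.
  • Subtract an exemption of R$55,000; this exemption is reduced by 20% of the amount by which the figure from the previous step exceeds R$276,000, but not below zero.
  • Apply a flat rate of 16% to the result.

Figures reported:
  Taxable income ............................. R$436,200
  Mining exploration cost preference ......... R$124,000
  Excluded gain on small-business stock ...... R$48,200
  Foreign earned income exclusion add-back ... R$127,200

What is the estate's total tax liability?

R$117,696

Standard income tax:
  R$88,000 × 13% = R$11,440
  R$156,000 × 25% = R$39,000
  R$192,200 × 31% = R$59,582
  → R$110,022

Book-profits minimum tax:
  Adjusted income: R$436,200 + R$124,000 + R$48,200 + R$127,200 = R$735,600
  Exemption: 20% × (R$735,600 − R$276,000) = R$91,920 ≥ R$55,000, so the exemption is fully phased out
  Base: R$735,600 − R$0 = R$735,600
  R$735,600 × 16% = R$117,696

R$117,696 > R$110,022, so the book-profits minimum tax is the binding amount.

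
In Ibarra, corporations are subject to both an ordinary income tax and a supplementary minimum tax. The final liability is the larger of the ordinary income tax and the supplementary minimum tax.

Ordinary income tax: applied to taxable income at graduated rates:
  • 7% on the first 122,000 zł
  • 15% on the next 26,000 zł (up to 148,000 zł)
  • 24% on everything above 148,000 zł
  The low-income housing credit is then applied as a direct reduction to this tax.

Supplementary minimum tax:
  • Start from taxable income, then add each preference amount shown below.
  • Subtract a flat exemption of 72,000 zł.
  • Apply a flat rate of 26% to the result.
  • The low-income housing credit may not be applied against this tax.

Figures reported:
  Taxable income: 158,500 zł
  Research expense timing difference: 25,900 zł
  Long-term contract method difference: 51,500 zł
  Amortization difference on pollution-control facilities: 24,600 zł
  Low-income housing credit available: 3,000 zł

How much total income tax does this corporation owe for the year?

49,010 zł

Ordinary income tax:
  122,000 zł × 7% = 8,540 zł
  26,000 zł × 15% = 3,900 zł
  10,500 zł × 24% = 2,520 zł
  → 14,960 zł
  Less low-income housing credit 3,000 zł → 11,960 zł

Supplementary minimum tax:
  Adjusted income: 158,500 zł + 25,900 zł + 51,500 zł + 24,600 zł = 260,500 zł
  Less exemption 72,000 zł → base 188,500 zł
  188,500 zł × 26% = 49,010 zł

49,010 zł > 11,960 zł, so the supplementary minimum tax is the binding amount.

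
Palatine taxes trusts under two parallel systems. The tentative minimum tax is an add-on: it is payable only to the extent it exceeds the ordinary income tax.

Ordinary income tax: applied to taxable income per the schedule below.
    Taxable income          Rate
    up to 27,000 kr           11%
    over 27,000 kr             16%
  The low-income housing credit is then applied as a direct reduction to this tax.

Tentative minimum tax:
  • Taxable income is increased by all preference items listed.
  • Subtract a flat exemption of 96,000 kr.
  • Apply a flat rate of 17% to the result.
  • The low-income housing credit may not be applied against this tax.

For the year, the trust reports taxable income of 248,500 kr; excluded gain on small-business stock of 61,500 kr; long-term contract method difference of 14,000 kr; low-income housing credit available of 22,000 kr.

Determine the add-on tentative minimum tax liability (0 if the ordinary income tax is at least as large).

22,350 kr

Tentative minimum tax:
  Adjusted income: 248,500 kr + 61,500 kr + 14,000 kr = 324,000 kr
  Less exemption 96,000 kr → base 228,000 kr
  228,000 kr × 17% = 38,760 kr

Ordinary income tax:
  27,000 kr × 11% = 2,970 kr
  221,500 kr × 16% = 35,440 kr
  → 38,410 kr
  Less low-income housing credit 22,000 kr → 16,410 kr

Excess of tentative minimum tax over ordinary income tax: 38,760 kr − 16,410 kr = 22,350 kr.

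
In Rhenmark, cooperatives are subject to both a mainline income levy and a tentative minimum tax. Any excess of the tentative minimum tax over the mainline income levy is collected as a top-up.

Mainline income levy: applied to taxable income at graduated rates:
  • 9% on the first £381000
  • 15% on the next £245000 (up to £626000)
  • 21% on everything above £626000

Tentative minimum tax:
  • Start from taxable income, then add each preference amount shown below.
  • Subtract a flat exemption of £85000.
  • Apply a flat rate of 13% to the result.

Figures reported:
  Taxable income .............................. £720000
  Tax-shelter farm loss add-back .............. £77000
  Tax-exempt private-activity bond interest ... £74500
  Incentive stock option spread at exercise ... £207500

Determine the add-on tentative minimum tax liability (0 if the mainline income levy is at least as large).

£38440

Mainline income levy:
  £381000 × 9% = £34290
  £245000 × 15% = £36750
  £94000 × 21% = £19740
  → £90780

Tentative minimum tax:
  Adjusted income: £720000 + £77000 + £74500 + £207500 = £1079000
  Less exemption £85000 → base £994000
  £994000 × 13% = £129220

Excess of tentative minimum tax over mainline income levy: £129220 − £90780 = £38440.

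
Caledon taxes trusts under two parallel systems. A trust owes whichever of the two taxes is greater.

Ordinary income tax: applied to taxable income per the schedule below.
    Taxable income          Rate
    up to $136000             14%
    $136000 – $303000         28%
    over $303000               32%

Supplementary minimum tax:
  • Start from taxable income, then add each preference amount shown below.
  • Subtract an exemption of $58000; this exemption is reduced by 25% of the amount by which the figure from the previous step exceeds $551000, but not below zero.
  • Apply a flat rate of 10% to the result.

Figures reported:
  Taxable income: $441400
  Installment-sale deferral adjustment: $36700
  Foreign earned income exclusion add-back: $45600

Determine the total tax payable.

Supplementary minimum tax:
  Adjusted income: $441400 + $36700 + $45600 = $523700
  Exemption: $523700 ≤ $551000, so full $58000 applies
  Base: $523700 − $58000 = $465700
  $465700 × 10% = $46570

Ordinary income tax:
  $136000 × 14% = $19040
  $167000 × 28% = $46760
  $138400 × 32% = $44288
  → $110088

$110088 > $46570, so the ordinary income tax governs.

$110088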